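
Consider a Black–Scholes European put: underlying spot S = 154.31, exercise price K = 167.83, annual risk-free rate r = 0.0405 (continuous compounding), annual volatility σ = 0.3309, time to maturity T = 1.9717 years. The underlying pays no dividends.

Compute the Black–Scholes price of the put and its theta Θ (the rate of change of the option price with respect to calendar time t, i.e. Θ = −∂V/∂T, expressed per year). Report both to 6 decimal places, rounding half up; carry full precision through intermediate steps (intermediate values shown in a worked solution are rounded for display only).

price = 28.727862
Θ = -3.338933

σ√T = 0.3309·√1.9717 = 0.464641
d₁ = (ln(S/K) + (r+σ²/2)T) / (σ√T) = (ln(154.31/167.83) + (0.0405+0.3309²/2)·1.9717) / 0.464641 = (-0.083988 + 0.187799) / 0.464641 = 0.223423
d₂ = d₁ − σ√T = 0.223423 − 0.464641 = -0.241218
e^{−rT} = e^{−0.0405·1.9717} = 0.923251
N(−d₁) = 0.411603,  N(−d₂) = 0.595307
Put price V = K·e^{−rT}·N(−d₂) − S·N(−d₁) = 92.242357 − 63.514494 = 28.727862
φ(d₁) = (1/√(2π))·e^{−d₁²/2} = 0.389108
Θ = −S·φ(d₁)·σ/(2√T) + r·K·e^{−rT}·N(−d₂) = −7.074748 + 3.735815 = -3.338933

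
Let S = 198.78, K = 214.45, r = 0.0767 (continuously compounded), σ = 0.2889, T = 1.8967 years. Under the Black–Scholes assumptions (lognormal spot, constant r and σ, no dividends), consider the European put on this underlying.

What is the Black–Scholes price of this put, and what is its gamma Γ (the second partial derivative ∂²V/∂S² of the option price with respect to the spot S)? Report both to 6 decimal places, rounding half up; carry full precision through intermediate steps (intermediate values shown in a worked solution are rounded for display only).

price = 24.065372
Γ = 0.004704

σ√T = 0.2889·√1.8967 = 0.397875
d₁ = (ln(S/K) + (r+σ²/2)T) / (σ√T) = (ln(198.78/214.45) + (0.0767+0.2889²/2)·1.8967) / 0.397875 = (-0.075878 + 0.224629) / 0.397875 = 0.373864
d₂ = d₁ − σ√T = 0.373864 − 0.397875 = -0.024011
e^{−rT} = e^{−0.0767·1.8967} = 0.864610
N(−d₁) = 0.354253,  N(−d₂) = 0.509578
Put price V = K·e^{−rT}·N(−d₂) − S·N(−d₁) = 94.483717 − 70.418345 = 24.065372
φ(d₁) = (1/√(2π))·e^{−d₁²/2} = 0.372013
Γ = φ(d₁) / (S·σ·√T) = 0.004704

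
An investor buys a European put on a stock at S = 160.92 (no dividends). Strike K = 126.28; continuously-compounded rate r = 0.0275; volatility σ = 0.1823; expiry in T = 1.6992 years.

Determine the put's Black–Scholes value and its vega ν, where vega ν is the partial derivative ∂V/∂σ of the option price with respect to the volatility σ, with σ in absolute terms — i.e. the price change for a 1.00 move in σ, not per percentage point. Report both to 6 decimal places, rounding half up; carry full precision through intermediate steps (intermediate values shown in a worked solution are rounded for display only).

price = 1.785275
ν = 34.302602

σ√T = 0.1823·√1.6992 = 0.237634
d₁ = (ln(S/K) + (r+σ²/2)T) / (σ√T) = (ln(160.92/126.28) + (0.0275+0.1823²/2)·1.6992) / 0.237634 = (0.242406 + 0.074963) / 0.237634 = 1.335535
d₂ = d₁ − σ√T = 1.335535 − 0.237634 = 1.097900
e^{−rT} = e^{−0.0275·1.6992} = 0.954347
N(−d₁) = 0.090851,  N(−d₂) = 0.136124
Put price V = K·e^{−rT}·N(−d₂) − S·N(−d₁) = 16.404972 − 14.619697 = 1.785275
φ(d₁) = (1/√(2π))·e^{−d₁²/2} = 0.163529
ν = S·φ(d₁)·√T = 34.302602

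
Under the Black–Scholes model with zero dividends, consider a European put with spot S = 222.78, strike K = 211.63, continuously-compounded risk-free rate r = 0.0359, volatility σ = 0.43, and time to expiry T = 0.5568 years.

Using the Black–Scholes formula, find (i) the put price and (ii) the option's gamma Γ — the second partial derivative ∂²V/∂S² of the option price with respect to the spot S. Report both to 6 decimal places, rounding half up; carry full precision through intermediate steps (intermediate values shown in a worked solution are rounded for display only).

σ√T = 0.43·√0.5568 = 0.320862
d₁ = (ln(S/K) + (r+σ²/2)T) / (σ√T) = (ln(222.78/211.63) + (0.0359+0.43²/2)·0.5568) / 0.320862 = (0.051345 + 0.071465) / 0.320862 = 0.382752
d₂ = d₁ − σ√T = 0.382752 − 0.320862 = 0.061890
e^{−rT} = e^{−0.0359·0.5568} = 0.980209
N(−d₁) = 0.350952,  N(−d₂) = 0.475325
Put price V = K·e^{−rT}·N(−d₂) − S·N(−d₁) = 98.602248 − 78.185038 = 20.417210
φ(d₁) = (1/√(2π))·e^{−d₁²/2} = 0.370765
Γ = φ(d₁) / (S·σ·√T) = 0.005187

price = 20.417210
Γ = 0.005187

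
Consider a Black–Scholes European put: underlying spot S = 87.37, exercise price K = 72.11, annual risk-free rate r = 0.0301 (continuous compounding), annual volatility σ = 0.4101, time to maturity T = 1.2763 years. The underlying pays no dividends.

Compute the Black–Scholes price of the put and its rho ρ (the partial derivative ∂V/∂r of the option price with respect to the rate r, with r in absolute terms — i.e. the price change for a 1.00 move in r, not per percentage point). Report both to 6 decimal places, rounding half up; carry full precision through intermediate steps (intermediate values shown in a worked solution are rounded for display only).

σ√T = 0.4101·√1.2763 = 0.463304
d₁ = (ln(S/K) + (r+σ²/2)T) / (σ√T) = (ln(87.37/72.11) + (0.0301+0.4101²/2)·1.2763) / 0.463304 = (0.191959 + 0.145742) / 0.463304 = 0.728898
d₂ = d₁ − σ√T = 0.728898 − 0.463304 = 0.265593
e^{−rT} = e^{−0.0301·1.2763} = 0.962312
N(−d₁) = 0.233032,  N(−d₂) = 0.395276
Put price V = K·e^{−rT}·N(−d₂) − S·N(−d₁) = 27.429128 − 20.360021 = 7.069107
ρ = −K·T·e^{−rT}·N(−d₂) = -35.007796

price = 7.069107
ρ = -35.007796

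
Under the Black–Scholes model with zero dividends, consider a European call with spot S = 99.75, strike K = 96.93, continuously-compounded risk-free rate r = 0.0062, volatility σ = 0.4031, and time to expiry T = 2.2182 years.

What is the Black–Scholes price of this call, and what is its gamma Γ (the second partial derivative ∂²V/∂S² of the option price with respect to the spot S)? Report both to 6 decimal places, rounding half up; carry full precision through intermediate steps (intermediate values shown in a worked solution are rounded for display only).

price = 25.175984
Γ = 0.006219

σ√T = 0.4031·√2.2182 = 0.600362
d₁ = (ln(S/K) + (r+σ²/2)T) / (σ√T) = (ln(99.75/96.93) + (0.0062+0.4031²/2)·2.2182) / 0.600362 = (0.028678 + 0.193970) / 0.600362 = 0.370856
d₂ = d₁ − σ√T = 0.370856 − 0.600362 = -0.229506
e^{−rT} = e^{−0.0062·2.2182} = 0.986341
N(d₁) = 0.644628,  N(d₂) = 0.409238
Call price V = S·N(d₁) − K·e^{−rT}·N(d₂) = 64.301618 − 39.125634 = 25.175984
φ(d₁) = (1/√(2π))·e^{−d₁²/2} = 0.372430
Γ = φ(d₁) / (S·σ·√T) = 0.006219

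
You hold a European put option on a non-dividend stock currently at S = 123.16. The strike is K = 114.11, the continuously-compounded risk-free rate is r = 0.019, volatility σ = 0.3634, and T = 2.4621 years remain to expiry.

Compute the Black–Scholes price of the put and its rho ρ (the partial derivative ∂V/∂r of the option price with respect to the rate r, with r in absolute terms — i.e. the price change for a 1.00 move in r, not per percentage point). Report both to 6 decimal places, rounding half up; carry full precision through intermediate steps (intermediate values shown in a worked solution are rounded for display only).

price = 19.495748
ρ = -141.453007

σ√T = 0.3634·√2.4621 = 0.570214
d₁ = (ln(S/K) + (r+σ²/2)T) / (σ√T) = (ln(123.16/114.11) + (0.019+0.3634²/2)·2.4621) / 0.570214 = (0.076321 + 0.209352) / 0.570214 = 0.500993
d₂ = d₁ − σ√T = 0.500993 − 0.570214 = -0.069221
e^{−rT} = e^{−0.019·2.4621} = 0.954297
N(−d₁) = 0.308188,  N(−d₂) = 0.527593
Put price V = K·e^{−rT}·N(−d₂) − S·N(−d₁) = 57.452178 − 37.956430 = 19.495748
ρ = −K·T·e^{−rT}·N(−d₂) = -141.453007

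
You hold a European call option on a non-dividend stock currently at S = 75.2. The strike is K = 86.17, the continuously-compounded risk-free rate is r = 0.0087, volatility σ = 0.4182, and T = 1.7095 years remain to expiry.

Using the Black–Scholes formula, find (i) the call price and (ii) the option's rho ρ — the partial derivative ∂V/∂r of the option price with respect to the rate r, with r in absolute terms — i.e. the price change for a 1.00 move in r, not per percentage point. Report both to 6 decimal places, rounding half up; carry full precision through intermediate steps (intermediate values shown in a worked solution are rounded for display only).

σ√T = 0.4182·√1.7095 = 0.546788
d₁ = (ln(S/K) + (r+σ²/2)T) / (σ√T) = (ln(75.2/86.17) + (0.0087+0.4182²/2)·1.7095) / 0.546788 = (-0.136171 + 0.164361) / 0.546788 = 0.051556
d₂ = d₁ − σ√T = 0.051556 − 0.546788 = -0.495232
e^{−rT} = e^{−0.0087·1.7095} = 0.985237
N(d₁) = 0.520559,  N(d₂) = 0.310218
Call price V = S·N(d₁) − K·e^{−rT}·N(d₂) = 39.146013 − 26.336884 = 12.809130
ρ = K·T·e^{−rT}·N(d₂) = 45.022903

price = 12.809130
ρ = 45.022903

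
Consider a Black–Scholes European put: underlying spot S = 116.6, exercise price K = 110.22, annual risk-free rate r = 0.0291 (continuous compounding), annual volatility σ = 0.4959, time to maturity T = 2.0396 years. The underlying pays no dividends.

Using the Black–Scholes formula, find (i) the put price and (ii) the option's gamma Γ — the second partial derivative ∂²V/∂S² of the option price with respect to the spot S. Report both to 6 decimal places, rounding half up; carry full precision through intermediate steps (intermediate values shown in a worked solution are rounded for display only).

price = 24.529224
Γ = 0.004226

σ√T = 0.4959·√2.0396 = 0.708217
d₁ = (ln(S/K) + (r+σ²/2)T) / (σ√T) = (ln(116.6/110.22) + (0.0291+0.4959²/2)·2.0396) / 0.708217 = (0.056271 + 0.310138) / 0.708217 = 0.517368
d₂ = d₁ − σ√T = 0.517368 − 0.708217 = -0.190849
e^{−rT} = e^{−0.0291·2.0396} = 0.942375
N(−d₁) = 0.302450,  N(−d₂) = 0.575678
Put price V = K·e^{−rT}·N(−d₂) − S·N(−d₁) = 59.794842 − 35.265618 = 24.529224
φ(d₁) = (1/√(2π))·e^{−d₁²/2} = 0.348969
Γ = φ(d₁) / (S·σ·√T) = 0.004226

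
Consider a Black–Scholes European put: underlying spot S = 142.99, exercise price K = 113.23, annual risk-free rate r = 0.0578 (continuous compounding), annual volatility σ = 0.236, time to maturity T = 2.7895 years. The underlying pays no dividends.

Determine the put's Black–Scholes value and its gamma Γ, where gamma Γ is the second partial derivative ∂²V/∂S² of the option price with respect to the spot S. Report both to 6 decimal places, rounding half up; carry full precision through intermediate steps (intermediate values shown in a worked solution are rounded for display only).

price = 3.799980
Γ = 0.003453

σ√T = 0.236·√2.7895 = 0.394162
d₁ = (ln(S/K) + (r+σ²/2)T) / (σ√T) = (ln(142.99/113.23) + (0.0578+0.236²/2)·2.7895) / 0.394162 = (0.233354 + 0.238915) / 0.394162 = 1.198158
d₂ = d₁ − σ√T = 1.198158 − 0.394162 = 0.803995
e^{−rT} = e^{−0.0578·2.7895} = 0.851094
N(−d₁) = 0.115428,  N(−d₂) = 0.210700
Put price V = K·e^{−rT}·N(−d₂) − S·N(−d₁) = 20.305008 − 16.505028 = 3.799980
φ(d₁) = (1/√(2π))·e^{−d₁²/2} = 0.194616
Γ = φ(d₁) / (S·σ·√T) = 0.003453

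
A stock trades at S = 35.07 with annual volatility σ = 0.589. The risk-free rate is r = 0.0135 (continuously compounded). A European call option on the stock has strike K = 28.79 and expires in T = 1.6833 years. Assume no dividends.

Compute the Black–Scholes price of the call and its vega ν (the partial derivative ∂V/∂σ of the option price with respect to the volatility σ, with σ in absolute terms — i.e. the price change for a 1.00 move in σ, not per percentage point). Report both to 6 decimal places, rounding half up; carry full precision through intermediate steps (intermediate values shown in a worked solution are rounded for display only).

σ√T = 0.589·√1.6833 = 0.764181
d₁ = (ln(S/K) + (r+σ²/2)T) / (σ√T) = (ln(35.07/28.79) + (0.0135+0.589²/2)·1.6833) / 0.764181 = (0.197318 + 0.314711) / 0.764181 = 0.670036
d₂ = d₁ − σ√T = 0.670036 − 0.764181 = -0.094145
e^{−rT} = e^{−0.0135·1.6833} = 0.977532
N(d₁) = 0.748583,  N(d₂) = 0.462497
Call price V = S·N(d₁) − K·e^{−rT}·N(d₂) = 26.252791 − 13.016120 = 13.236671
φ(d₁) = (1/√(2π))·e^{−d₁²/2} = 0.318729
ν = S·φ(d₁)·√T = 14.502361

price = 13.236671
ν = 14.502361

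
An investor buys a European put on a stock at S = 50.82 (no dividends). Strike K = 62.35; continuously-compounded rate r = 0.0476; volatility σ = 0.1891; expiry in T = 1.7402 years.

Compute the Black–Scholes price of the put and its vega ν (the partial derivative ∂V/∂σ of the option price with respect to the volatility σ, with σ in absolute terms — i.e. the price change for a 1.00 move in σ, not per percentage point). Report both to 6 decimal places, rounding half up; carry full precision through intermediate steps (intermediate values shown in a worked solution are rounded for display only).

price = 9.279341
ν = 25.040739

σ√T = 0.1891·√1.7402 = 0.249454
d₁ = (ln(S/K) + (r+σ²/2)T) / (σ√T) = (ln(50.82/62.35) + (0.0476+0.1891²/2)·1.7402) / 0.249454 = (-0.204474 + 0.113947) / 0.249454 = -0.362898
d₂ = d₁ − σ√T = -0.362898 − 0.249454 = -0.612352
e^{−rT} = e^{−0.0476·1.7402} = 0.920504
N(−d₁) = 0.641659,  N(−d₂) = 0.729848
Put price V = K·e^{−rT}·N(−d₂) − S·N(−d₁) = 41.888470 − 32.609129 = 9.279341
φ(d₁) = (1/√(2π))·e^{−d₁²/2} = 0.373519
ν = S·φ(d₁)·√T = 25.040739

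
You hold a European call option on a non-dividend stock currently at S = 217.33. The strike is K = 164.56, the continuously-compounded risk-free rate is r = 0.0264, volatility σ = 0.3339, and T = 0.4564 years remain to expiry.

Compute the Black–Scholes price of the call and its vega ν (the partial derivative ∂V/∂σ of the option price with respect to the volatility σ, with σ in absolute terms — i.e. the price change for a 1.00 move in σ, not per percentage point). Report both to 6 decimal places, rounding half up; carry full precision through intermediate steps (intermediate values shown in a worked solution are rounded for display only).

price = 56.718980
ν = 22.006726

σ√T = 0.3339·√0.4564 = 0.225574
d₁ = (ln(S/K) + (r+σ²/2)T) / (σ√T) = (ln(217.33/164.56) + (0.0264+0.3339²/2)·0.4564) / 0.225574 = (0.278142 + 0.037491) / 0.225574 = 1.399241
d₂ = d₁ − σ√T = 1.399241 − 0.225574 = 1.173667
e^{−rT} = e^{−0.0264·0.4564} = 0.988023
N(d₁) = 0.919130,  N(d₂) = 0.879736
Call price V = S·N(d₁) − K·e^{−rT}·N(d₂) = 199.754438 − 143.035458 = 56.718980
φ(d₁) = (1/√(2π))·e^{−d₁²/2} = 0.149887
ν = S·φ(d₁)·√T = 22.006726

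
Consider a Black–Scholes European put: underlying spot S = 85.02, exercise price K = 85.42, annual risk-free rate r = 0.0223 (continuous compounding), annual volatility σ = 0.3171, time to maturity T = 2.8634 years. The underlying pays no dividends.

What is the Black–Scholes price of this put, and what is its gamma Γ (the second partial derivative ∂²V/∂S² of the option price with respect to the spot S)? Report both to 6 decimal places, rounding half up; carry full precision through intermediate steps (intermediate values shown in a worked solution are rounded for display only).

σ√T = 0.3171·√2.8634 = 0.536583
d₁ = (ln(S/K) + (r+σ²/2)T) / (σ√T) = (ln(85.02/85.42) + (0.0223+0.3171²/2)·2.8634) / 0.536583 = (-0.004694 + 0.207815) / 0.536583 = 0.378545
d₂ = d₁ − σ√T = 0.378545 − 0.536583 = -0.158038
e^{−rT} = e^{−0.0223·2.8634} = 0.938142
N(−d₁) = 0.352513,  N(−d₂) = 0.562787
Put price V = K·e^{−rT}·N(−d₂) − S·N(−d₁) = 45.099535 − 29.970646 = 15.128889
φ(d₁) = (1/√(2π))·e^{−d₁²/2} = 0.371359
Γ = φ(d₁) / (S·σ·√T) = 0.008140

price = 15.128889
Γ = 0.008140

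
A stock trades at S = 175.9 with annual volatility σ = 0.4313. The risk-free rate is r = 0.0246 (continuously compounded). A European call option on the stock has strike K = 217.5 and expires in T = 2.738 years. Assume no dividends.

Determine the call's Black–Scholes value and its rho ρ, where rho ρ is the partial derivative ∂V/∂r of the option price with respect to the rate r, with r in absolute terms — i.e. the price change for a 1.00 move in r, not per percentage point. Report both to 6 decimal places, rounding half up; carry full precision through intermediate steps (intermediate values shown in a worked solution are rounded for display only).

σ√T = 0.4313·√2.738 = 0.713668
d₁ = (ln(S/K) + (r+σ²/2)T) / (σ√T) = (ln(175.9/217.5) + (0.0246+0.4313²/2)·2.738) / 0.713668 = (-0.212283 + 0.322016) / 0.713668 = 0.153759
d₂ = d₁ − σ√T = 0.153759 − 0.713668 = -0.559909
e^{−rT} = e^{−0.0246·2.738} = 0.934863
N(d₁) = 0.561100,  N(d₂) = 0.287771
Call price V = S·N(d₁) − K·e^{−rT}·N(d₂) = 98.697481 − 58.513208 = 40.184272
ρ = K·T·e^{−rT}·N(d₂) = 160.209165

price = 40.184272
ρ = 160.209165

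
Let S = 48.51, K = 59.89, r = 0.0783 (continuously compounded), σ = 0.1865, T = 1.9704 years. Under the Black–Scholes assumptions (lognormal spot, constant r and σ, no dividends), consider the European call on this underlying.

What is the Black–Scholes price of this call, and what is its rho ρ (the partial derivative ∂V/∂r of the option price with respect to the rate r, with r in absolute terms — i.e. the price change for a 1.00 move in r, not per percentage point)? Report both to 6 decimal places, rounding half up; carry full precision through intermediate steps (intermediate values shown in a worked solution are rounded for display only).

σ√T = 0.1865·√1.9704 = 0.261792
d₁ = (ln(S/K) + (r+σ²/2)T) / (σ√T) = (ln(48.51/59.89) + (0.0783+0.1865²/2)·1.9704) / 0.261792 = (-0.210740 + 0.188550) / 0.261792 = -0.084761
d₂ = d₁ − σ√T = -0.084761 − 0.261792 = -0.346553
e^{−rT} = e^{−0.0783·1.9704} = 0.857030
N(d₁) = 0.466226,  N(d₂) = 0.364464
Call price V = S·N(d₁) − K·e^{−rT}·N(d₂) = 22.616605 − 18.707015 = 3.909590
ρ = K·T·e^{−rT}·N(d₂) = 36.860301

price = 3.909590
ρ = 36.860301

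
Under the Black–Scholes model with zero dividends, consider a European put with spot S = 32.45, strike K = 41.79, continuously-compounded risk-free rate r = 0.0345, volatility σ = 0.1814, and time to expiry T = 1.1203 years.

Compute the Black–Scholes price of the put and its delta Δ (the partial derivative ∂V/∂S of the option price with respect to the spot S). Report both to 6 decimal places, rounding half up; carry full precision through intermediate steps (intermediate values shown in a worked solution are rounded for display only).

σ√T = 0.1814·√1.1203 = 0.192001
d₁ = (ln(S/K) + (r+σ²/2)T) / (σ√T) = (ln(32.45/41.79) + (0.0345+0.1814²/2)·1.1203) / 0.192001 = (-0.252957 + 0.057083) / 0.192001 = -1.020170
d₂ = d₁ − σ√T = -1.020170 − 0.192001 = -1.212171
e^{−rT} = e^{−0.0345·1.1203} = 0.962087
N(−d₁) = 0.846176,  N(−d₂) = 0.887277
Put price V = K·e^{−rT}·N(−d₂) − S·N(−d₁) = 35.673501 − 27.458410 = 8.215091
Δ = −N(−d₁) = -0.846176

price = 8.215091
Δ = -0.846176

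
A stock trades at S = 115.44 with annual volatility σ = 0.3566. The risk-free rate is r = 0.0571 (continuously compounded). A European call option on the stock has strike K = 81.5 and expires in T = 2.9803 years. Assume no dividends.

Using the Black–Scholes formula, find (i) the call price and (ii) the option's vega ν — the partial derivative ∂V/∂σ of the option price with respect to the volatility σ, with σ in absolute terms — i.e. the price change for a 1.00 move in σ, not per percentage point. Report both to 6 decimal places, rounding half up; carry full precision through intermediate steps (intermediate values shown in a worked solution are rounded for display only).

σ√T = 0.3566·√2.9803 = 0.615618
d₁ = (ln(S/K) + (r+σ²/2)T) / (σ√T) = (ln(115.44/81.5) + (0.0571+0.3566²/2)·2.9803) / 0.615618 = (0.348148 + 0.359668) / 0.615618 = 1.149765
d₂ = d₁ − σ√T = 1.149765 − 0.615618 = 0.534147
e^{−rT} = e^{−0.0571·2.9803} = 0.843517
N(d₁) = 0.874880,  N(d₂) = 0.703380
Call price V = S·N(d₁) − K·e^{−rT}·N(d₂) = 100.996098 − 48.355008 = 52.641090
φ(d₁) = (1/√(2π))·e^{−d₁²/2} = 0.205992
ν = S·φ(d₁)·√T = 41.052226

price = 52.641090
ν = 41.052226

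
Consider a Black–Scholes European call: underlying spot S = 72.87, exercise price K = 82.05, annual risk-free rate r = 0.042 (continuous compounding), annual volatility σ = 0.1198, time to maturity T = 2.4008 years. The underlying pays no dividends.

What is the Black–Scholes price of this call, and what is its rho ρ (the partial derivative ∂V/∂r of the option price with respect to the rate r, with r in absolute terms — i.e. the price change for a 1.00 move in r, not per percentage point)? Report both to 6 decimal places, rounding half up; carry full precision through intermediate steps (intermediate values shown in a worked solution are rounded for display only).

σ√T = 0.1198·√2.4008 = 0.185624
d₁ = (ln(S/K) + (r+σ²/2)T) / (σ√T) = (ln(72.87/82.05) + (0.042+0.1198²/2)·2.4008) / 0.185624 = (-0.118652 + 0.118062) / 0.185624 = -0.003178
d₂ = d₁ − σ√T = -0.003178 − 0.185624 = -0.188803
e^{−rT} = e^{−0.042·2.4008} = 0.904083
N(d₁) = 0.498732,  N(d₂) = 0.425124
Call price V = S·N(d₁) − K·e^{−rT}·N(d₂) = 36.342600 − 31.535697 = 4.806902
ρ = K·T·e^{−rT}·N(d₂) = 75.710902

price = 4.806902
ρ = 75.710902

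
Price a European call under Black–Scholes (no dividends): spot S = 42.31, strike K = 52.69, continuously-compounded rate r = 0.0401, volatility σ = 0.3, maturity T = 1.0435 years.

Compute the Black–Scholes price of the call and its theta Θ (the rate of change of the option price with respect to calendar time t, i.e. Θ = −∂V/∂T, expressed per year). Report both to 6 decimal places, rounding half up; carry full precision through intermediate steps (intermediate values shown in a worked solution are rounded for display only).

σ√T = 0.3·√1.0435 = 0.306456
d₁ = (ln(S/K) + (r+σ²/2)T) / (σ√T) = (ln(42.31/52.69) + (0.0401+0.3²/2)·1.0435) / 0.306456 = (-0.219402 + 0.088802) / 0.306456 = -0.426164
d₂ = d₁ − σ√T = -0.426164 − 0.306456 = -0.732620
e^{−rT} = e^{−0.0401·1.0435} = 0.959019
N(d₁) = 0.334994,  N(d₂) = 0.231895
Call price V = S·N(d₁) − K·e^{−rT}·N(d₂) = 14.173601 − 11.717830 = 2.455771
φ(d₁) = (1/√(2π))·e^{−d₁²/2} = 0.364311
Θ = −S·φ(d₁)·σ/(2√T) − r·K·e^{−rT}·N(d₂) = −2.263397 − 0.469885 = -2.733282

price = 2.455771
Θ = -2.733282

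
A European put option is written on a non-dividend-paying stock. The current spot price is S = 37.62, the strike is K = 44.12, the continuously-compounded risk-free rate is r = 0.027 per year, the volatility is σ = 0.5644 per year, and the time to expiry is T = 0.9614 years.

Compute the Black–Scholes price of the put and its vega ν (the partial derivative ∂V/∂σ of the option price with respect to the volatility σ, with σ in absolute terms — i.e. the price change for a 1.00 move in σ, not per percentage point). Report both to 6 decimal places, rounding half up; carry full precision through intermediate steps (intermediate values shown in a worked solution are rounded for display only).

price = 11.717984
ν = 14.706373

σ√T = 0.5644·√0.9614 = 0.553400
d₁ = (ln(S/K) + (r+σ²/2)T) / (σ√T) = (ln(37.62/44.12) + (0.027+0.5644²/2)·0.9614) / 0.553400 = (-0.159377 + 0.179084) / 0.553400 = 0.035609
d₂ = d₁ − σ√T = 0.035609 − 0.553400 = -0.517791
e^{−rT} = e^{−0.027·0.9614} = 0.974376
N(−d₁) = 0.485797,  N(−d₂) = 0.697698
Put price V = K·e^{−rT}·N(−d₂) − S·N(−d₁) = 29.993666 − 18.275682 = 11.717984
φ(d₁) = (1/√(2π))·e^{−d₁²/2} = 0.398689
ν = S·φ(d₁)·√T = 14.706373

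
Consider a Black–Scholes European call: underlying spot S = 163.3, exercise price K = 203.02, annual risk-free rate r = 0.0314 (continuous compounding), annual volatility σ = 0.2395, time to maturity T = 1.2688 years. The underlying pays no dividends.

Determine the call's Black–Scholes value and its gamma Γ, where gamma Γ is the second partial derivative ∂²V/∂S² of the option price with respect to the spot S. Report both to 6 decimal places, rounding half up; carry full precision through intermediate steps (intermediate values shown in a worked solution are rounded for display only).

σ√T = 0.2395·√1.2688 = 0.269775
d₁ = (ln(S/K) + (r+σ²/2)T) / (σ√T) = (ln(163.3/203.02) + (0.0314+0.2395²/2)·1.2688) / 0.269775 = (-0.217715 + 0.076230) / 0.269775 = -0.524458
d₂ = d₁ − σ√T = -0.524458 − 0.269775 = -0.794233
e^{−rT} = e^{−0.0314·1.2688} = 0.960943
N(d₁) = 0.299980,  N(d₂) = 0.213530
Call price V = S·N(d₁) − K·e^{−rT}·N(d₂) = 48.986726 − 41.657657 = 7.329069
φ(d₁) = (1/√(2π))·e^{−d₁²/2} = 0.347682
Γ = φ(d₁) / (S·σ·√T) = 0.007892

price = 7.329069
Γ = 0.007892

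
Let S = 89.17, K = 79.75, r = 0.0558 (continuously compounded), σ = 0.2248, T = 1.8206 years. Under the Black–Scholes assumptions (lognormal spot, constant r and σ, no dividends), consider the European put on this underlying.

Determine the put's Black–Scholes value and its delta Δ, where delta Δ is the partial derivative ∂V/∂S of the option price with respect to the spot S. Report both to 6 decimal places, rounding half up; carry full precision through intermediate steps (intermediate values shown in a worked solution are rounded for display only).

σ√T = 0.2248·√1.8206 = 0.303322
d₁ = (ln(S/K) + (r+σ²/2)T) / (σ√T) = (ln(89.17/79.75) + (0.0558+0.2248²/2)·1.8206) / 0.303322 = (0.111648 + 0.147592) / 0.303322 = 0.854668
d₂ = d₁ − σ√T = 0.854668 − 0.303322 = 0.551346
e^{−rT} = e^{−0.0558·1.8206} = 0.903400
N(−d₁) = 0.196367,  N(−d₂) = 0.290698
Put price V = K·e^{−rT}·N(−d₂) − S·N(−d₁) = 20.943689 − 17.510086 = 3.433604
Δ = −N(−d₁) = -0.196367

price = 3.433604
Δ = -0.196367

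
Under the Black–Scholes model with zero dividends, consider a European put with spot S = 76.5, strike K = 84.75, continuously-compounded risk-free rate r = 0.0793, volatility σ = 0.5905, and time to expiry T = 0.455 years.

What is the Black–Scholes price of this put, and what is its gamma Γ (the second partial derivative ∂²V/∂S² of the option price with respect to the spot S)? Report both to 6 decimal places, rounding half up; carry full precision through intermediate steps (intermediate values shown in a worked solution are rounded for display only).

price = 15.284167
Γ = 0.013086

σ√T = 0.5905·√0.455 = 0.398314
d₁ = (ln(S/K) + (r+σ²/2)T) / (σ√T) = (ln(76.5/84.75) + (0.0793+0.5905²/2)·0.455) / 0.398314 = (-0.102415 + 0.115409) / 0.398314 = 0.032621
d₂ = d₁ − σ√T = 0.032621 − 0.398314 = -0.365693
e^{−rT} = e^{−0.0793·0.455} = 0.964562
N(−d₁) = 0.486988,  N(−d₂) = 0.642703
Put price V = K·e^{−rT}·N(−d₂) − S·N(−d₁) = 52.538771 − 37.254604 = 15.284167
φ(d₁) = (1/√(2π))·e^{−d₁²/2} = 0.398730
Γ = φ(d₁) / (S·σ·√T) = 0.013086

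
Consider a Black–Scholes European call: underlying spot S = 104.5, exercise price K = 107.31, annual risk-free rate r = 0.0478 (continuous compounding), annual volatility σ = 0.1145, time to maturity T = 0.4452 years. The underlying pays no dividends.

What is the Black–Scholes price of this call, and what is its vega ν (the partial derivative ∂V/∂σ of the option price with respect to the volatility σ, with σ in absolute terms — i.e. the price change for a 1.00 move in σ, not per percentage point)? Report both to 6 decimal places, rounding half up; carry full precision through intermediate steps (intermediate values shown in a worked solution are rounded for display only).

σ√T = 0.1145·√0.4452 = 0.076398
d₁ = (ln(S/K) + (r+σ²/2)T) / (σ√T) = (ln(104.5/107.31) + (0.0478+0.1145²/2)·0.4452) / 0.076398 = (-0.026535 + 0.024199) / 0.076398 = -0.030575
d₂ = d₁ − σ√T = -0.030575 − 0.076398 = -0.106973
e^{−rT} = e^{−0.0478·0.4452} = 0.978944
N(d₁) = 0.487804,  N(d₂) = 0.457405
Call price V = S·N(d₁) − K·e^{−rT}·N(d₂) = 50.975546 − 48.050645 = 2.924901
φ(d₁) = (1/√(2π))·e^{−d₁²/2} = 0.398756
ν = S·φ(d₁)·√T = 27.803594

price = 2.924901
ν = 27.803594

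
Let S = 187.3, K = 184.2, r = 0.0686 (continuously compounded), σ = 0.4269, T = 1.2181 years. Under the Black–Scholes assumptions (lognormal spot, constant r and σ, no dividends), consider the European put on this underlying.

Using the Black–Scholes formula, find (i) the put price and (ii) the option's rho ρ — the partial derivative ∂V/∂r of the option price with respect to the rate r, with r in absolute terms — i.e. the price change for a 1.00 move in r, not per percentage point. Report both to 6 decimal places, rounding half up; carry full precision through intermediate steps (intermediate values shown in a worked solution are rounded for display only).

σ√T = 0.4269·√1.2181 = 0.471159
d₁ = (ln(S/K) + (r+σ²/2)T) / (σ√T) = (ln(187.3/184.2) + (0.0686+0.4269²/2)·1.2181) / 0.471159 = (0.016689 + 0.194557) / 0.471159 = 0.448355
d₂ = d₁ − σ√T = 0.448355 − 0.471159 = -0.022804
e^{−rT} = e^{−0.0686·1.2181} = 0.919834
N(−d₁) = 0.326948,  N(−d₂) = 0.509097
Put price V = K·e^{−rT}·N(−d₂) − S·N(−d₁) = 86.258031 − 61.237447 = 25.020584
ρ = −K·T·e^{−rT}·N(−d₂) = -105.070908

price = 25.020584
ρ = -105.070908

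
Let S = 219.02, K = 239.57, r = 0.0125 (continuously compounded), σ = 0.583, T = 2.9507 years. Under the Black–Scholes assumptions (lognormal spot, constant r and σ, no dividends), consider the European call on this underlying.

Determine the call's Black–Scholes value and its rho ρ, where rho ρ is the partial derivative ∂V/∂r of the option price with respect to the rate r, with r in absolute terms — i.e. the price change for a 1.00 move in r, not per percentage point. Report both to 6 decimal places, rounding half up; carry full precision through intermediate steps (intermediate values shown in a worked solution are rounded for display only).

σ√T = 0.583·√2.9507 = 1.001454
d₁ = (ln(S/K) + (r+σ²/2)T) / (σ√T) = (ln(219.02/239.57) + (0.0125+0.583²/2)·2.9507) / 1.001454 = (-0.089683 + 0.538339) / 1.001454 = 0.448005
d₂ = d₁ − σ√T = 0.448005 − 1.001454 = -0.553449
e^{−rT} = e^{−0.0125·2.9507} = 0.963788
N(d₁) = 0.672925,  N(d₂) = 0.289978
Call price V = S·N(d₁) − K·e^{−rT}·N(d₂) = 147.384071 − 66.954370 = 80.429701
ρ = K·T·e^{−rT}·N(d₂) = 197.562260

price = 80.429701
ρ = 197.562260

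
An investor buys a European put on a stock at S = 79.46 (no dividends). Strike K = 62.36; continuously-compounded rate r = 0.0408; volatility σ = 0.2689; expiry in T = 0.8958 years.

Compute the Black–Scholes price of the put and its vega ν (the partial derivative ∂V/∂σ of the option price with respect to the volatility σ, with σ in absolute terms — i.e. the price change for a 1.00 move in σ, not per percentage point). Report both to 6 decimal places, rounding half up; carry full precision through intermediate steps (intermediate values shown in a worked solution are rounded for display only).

σ√T = 0.2689·√0.8958 = 0.254505
d₁ = (ln(S/K) + (r+σ²/2)T) / (σ√T) = (ln(79.46/62.36) + (0.0408+0.2689²/2)·0.8958) / 0.254505 = (0.242330 + 0.068935) / 0.254505 = 1.223020
d₂ = d₁ − σ√T = 1.223020 − 0.254505 = 0.968515
e^{−rT} = e^{−0.0408·0.8958} = 0.964111
N(−d₁) = 0.110661,  N(−d₂) = 0.166394
Put price V = K·e^{−rT}·N(−d₂) − S·N(−d₁) = 10.003911 − 8.793127 = 1.210784
φ(d₁) = (1/√(2π))·e^{−d₁²/2} = 0.188845
ν = S·φ(d₁)·√T = 14.202344

price = 1.210784
ν = 14.202344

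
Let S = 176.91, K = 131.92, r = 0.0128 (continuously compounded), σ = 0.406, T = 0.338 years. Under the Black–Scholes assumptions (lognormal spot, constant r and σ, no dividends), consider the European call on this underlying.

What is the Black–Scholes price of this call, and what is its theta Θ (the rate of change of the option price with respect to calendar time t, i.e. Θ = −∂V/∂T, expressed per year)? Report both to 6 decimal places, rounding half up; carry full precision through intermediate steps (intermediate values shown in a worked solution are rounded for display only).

σ√T = 0.406·√0.338 = 0.236039
d₁ = (ln(S/K) + (r+σ²/2)T) / (σ√T) = (ln(176.91/131.92) + (0.0128+0.406²/2)·0.338) / 0.236039 = (0.293445 + 0.032184) / 0.236039 = 1.379555
d₂ = d₁ − σ√T = 1.379555 − 0.236039 = 1.143515
e^{−rT} = e^{−0.0128·0.338} = 0.995683
N(d₁) = 0.916138,  N(d₂) = 0.873588
Call price V = S·N(d₁) − K·e^{−rT}·N(d₂) = 162.073987 − 114.746166 = 47.327821
φ(d₁) = (1/√(2π))·e^{−d₁²/2} = 0.154043
Θ = −S·φ(d₁)·σ/(2√T) − r·K·e^{−rT}·N(d₂) = −9.515506 − 1.468751 = -10.984257

price = 47.327821
Θ = -10.984257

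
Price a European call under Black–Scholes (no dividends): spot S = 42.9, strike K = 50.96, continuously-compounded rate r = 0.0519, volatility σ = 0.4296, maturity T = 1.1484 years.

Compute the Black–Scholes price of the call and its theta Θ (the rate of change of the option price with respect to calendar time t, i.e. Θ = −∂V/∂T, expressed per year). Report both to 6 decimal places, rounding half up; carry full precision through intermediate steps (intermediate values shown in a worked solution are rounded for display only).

σ√T = 0.4296·√1.1484 = 0.460374
d₁ = (ln(S/K) + (r+σ²/2)T) / (σ√T) = (ln(42.9/50.96) + (0.0519+0.4296²/2)·1.1484) / 0.460374 = (-0.172169 + 0.165574) / 0.460374 = -0.014325
d₂ = d₁ − σ√T = -0.014325 − 0.460374 = -0.474700
e^{−rT} = e^{−0.0519·1.1484} = 0.942139
N(d₁) = 0.494285,  N(d₂) = 0.317501
Call price V = S·N(d₁) − K·e^{−rT}·N(d₂) = 21.204833 − 15.243655 = 5.961178
φ(d₁) = (1/√(2π))·e^{−d₁²/2} = 0.398901
Θ = −S·φ(d₁)·σ/(2√T) − r·K·e^{−rT}·N(d₂) = −3.430129 − 0.791146 = -4.221275

price = 5.961178
Θ = -4.221275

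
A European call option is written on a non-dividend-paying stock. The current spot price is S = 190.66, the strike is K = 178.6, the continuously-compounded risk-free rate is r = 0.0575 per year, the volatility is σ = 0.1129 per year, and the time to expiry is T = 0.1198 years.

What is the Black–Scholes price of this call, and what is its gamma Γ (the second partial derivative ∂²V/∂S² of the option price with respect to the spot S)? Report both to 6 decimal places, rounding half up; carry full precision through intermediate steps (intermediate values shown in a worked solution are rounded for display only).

price = 13.376772
Γ = 0.009355

σ√T = 0.1129·√0.1198 = 0.039077
d₁ = (ln(S/K) + (r+σ²/2)T) / (σ√T) = (ln(190.66/178.6) + (0.0575+0.1129²/2)·0.1198) / 0.039077 = (0.065343 + 0.007652) / 0.039077 = 1.867976
d₂ = d₁ − σ√T = 1.867976 − 0.039077 = 1.828899
e^{−rT} = e^{−0.0575·0.1198} = 0.993135
N(d₁) = 0.969117,  N(d₂) = 0.966293
Call price V = S·N(d₁) − K·e^{−rT}·N(d₂) = 184.771899 − 171.395128 = 13.376772
φ(d₁) = (1/√(2π))·e^{−d₁²/2} = 0.069696
Γ = φ(d₁) / (S·σ·√T) = 0.009355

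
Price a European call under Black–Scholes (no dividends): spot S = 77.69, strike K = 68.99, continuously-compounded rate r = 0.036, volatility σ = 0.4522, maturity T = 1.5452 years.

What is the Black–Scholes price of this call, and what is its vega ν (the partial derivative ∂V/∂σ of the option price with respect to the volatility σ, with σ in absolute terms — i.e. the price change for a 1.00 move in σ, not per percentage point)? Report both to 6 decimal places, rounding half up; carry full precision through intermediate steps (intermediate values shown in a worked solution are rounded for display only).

price = 22.769163
ν = 32.347817

σ√T = 0.4522·√1.5452 = 0.562112
d₁ = (ln(S/K) + (r+σ²/2)T) / (σ√T) = (ln(77.69/68.99) + (0.036+0.4522²/2)·1.5452) / 0.562112 = (0.118765 + 0.213612) / 0.562112 = 0.591301
d₂ = d₁ − σ√T = 0.591301 − 0.562112 = 0.029188
e^{−rT} = e^{−0.036·1.5452} = 0.945892
N(d₁) = 0.722840,  N(d₂) = 0.511643
Call price V = S·N(d₁) − K·e^{−rT}·N(d₂) = 56.157476 − 33.388313 = 22.769163
φ(d₁) = (1/√(2π))·e^{−d₁²/2} = 0.334956
ν = S·φ(d₁)·√T = 32.347817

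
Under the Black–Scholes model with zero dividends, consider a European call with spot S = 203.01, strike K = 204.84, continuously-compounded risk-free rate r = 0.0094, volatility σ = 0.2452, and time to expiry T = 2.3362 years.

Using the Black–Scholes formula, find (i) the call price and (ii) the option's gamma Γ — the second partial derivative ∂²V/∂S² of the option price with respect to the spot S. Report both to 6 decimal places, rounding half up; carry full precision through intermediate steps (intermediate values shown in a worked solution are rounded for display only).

σ√T = 0.2452·√2.3362 = 0.374779
d₁ = (ln(S/K) + (r+σ²/2)T) / (σ√T) = (ln(203.01/204.84) + (0.0094+0.2452²/2)·2.3362) / 0.374779 = (-0.008974 + 0.092190) / 0.374779 = 0.222040
d₂ = d₁ − σ√T = 0.222040 − 0.374779 = -0.152739
e^{−rT} = e^{−0.0094·2.3362} = 0.978279
N(d₁) = 0.587859,  N(d₂) = 0.439302
Call price V = S·N(d₁) − K·e^{−rT}·N(d₂) = 119.341197 − 88.032043 = 31.309155
φ(d₁) = (1/√(2π))·e^{−d₁²/2} = 0.389228
Γ = φ(d₁) / (S·σ·√T) = 0.005116

price = 31.309155
Γ = 0.005116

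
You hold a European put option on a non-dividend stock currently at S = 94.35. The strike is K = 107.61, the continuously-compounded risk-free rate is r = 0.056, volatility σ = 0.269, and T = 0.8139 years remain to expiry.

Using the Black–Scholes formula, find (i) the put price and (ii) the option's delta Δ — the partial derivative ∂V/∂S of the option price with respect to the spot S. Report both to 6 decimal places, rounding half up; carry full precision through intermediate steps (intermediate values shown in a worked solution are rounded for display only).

price = 14.340999
Δ = -0.592010

σ√T = 0.269·√0.8139 = 0.242682
d₁ = (ln(S/K) + (r+σ²/2)T) / (σ√T) = (ln(94.35/107.61) + (0.056+0.269²/2)·0.8139) / 0.242682 = (-0.131502 + 0.075026) / 0.242682 = -0.232718
d₂ = d₁ − σ√T = -0.232718 − 0.242682 = -0.475401
e^{−rT} = e^{−0.056·0.8139} = 0.955445
N(−d₁) = 0.592010,  N(−d₂) = 0.682749
Put price V = K·e^{−rT}·N(−d₂) − S·N(−d₁) = 70.197139 − 55.856140 = 14.340999
Δ = −N(−d₁) = -0.592010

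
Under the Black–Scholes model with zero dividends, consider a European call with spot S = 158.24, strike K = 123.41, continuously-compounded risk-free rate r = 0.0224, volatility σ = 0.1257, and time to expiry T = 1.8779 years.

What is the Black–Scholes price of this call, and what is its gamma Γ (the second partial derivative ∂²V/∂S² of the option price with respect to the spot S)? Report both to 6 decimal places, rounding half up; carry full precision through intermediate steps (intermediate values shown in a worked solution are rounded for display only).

σ√T = 0.1257·√1.8779 = 0.172255
d₁ = (ln(S/K) + (r+σ²/2)T) / (σ√T) = (ln(158.24/123.41) + (0.0224+0.1257²/2)·1.8779) / 0.172255 = (0.248601 + 0.056901) / 0.172255 = 1.773544
d₂ = d₁ − σ√T = 1.773544 − 0.172255 = 1.601289
e^{−rT} = e^{−0.0224·1.8779} = 0.958807
N(d₁) = 0.961931,  N(d₂) = 0.945344
Call price V = S·N(d₁) − K·e^{−rT}·N(d₂) = 152.215910 − 111.859127 = 40.356783
φ(d₁) = (1/√(2π))·e^{−d₁²/2} = 0.082772
Γ = φ(d₁) / (S·σ·√T) = 0.003037

price = 40.356783
Γ = 0.003037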